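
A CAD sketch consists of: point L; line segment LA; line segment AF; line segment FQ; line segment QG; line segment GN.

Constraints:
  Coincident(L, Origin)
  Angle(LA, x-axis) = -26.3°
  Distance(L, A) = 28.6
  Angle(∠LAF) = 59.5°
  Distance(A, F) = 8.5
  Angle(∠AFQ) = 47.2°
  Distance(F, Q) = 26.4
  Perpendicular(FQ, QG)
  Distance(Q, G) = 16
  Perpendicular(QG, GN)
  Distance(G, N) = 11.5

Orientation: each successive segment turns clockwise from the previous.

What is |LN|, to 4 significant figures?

37.17

L is at the origin; LA runs at -26.3° with length 28.6, so A = (25.64, -12.67). ∠LAF = 59.5° gives AF at -146.8° from the x-axis; with |AF| = 8.5, F = (18.53, -17.33). ∠AFQ = 47.2° gives FQ at 80.40° from the x-axis; with |FQ| = 26.4, Q = (22.93, 8.704). FQ is perpendicular to QG, so QG runs at -9.600°; with |QG| = 16.0, G = (38.71, 6.036). QG ⟂ GN, so GN runs at -99.60°; with |GN| = 11.5, N = (36.79, -5.303). Then |LN| = |N − L| = 37.17.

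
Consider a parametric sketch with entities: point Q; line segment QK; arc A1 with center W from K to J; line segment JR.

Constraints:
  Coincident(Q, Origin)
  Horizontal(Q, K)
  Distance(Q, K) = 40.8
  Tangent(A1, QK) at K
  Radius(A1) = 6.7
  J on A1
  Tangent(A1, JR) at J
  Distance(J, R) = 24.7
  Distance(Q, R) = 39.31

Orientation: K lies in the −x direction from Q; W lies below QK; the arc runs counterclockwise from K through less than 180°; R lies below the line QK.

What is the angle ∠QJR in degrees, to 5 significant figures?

57.099°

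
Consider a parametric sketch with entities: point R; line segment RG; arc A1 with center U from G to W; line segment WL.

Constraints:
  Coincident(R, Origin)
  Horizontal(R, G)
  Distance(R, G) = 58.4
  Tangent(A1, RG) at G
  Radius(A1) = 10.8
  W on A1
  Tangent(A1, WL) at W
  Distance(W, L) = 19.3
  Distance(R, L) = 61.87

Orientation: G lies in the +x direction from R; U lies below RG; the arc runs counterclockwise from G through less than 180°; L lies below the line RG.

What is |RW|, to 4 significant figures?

49.82

Checks: |UW| = 10.80 ✓; ∠(UW, WL) = 90.00° ✓; |WL| = 19.30 ✓; |RL| = 61.87 ✓.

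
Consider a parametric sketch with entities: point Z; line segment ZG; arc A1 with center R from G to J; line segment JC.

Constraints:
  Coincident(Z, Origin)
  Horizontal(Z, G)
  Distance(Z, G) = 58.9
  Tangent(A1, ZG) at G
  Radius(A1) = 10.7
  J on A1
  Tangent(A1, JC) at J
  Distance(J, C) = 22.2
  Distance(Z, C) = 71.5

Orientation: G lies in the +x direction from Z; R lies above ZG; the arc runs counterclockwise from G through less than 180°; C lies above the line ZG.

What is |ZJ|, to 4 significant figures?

70.49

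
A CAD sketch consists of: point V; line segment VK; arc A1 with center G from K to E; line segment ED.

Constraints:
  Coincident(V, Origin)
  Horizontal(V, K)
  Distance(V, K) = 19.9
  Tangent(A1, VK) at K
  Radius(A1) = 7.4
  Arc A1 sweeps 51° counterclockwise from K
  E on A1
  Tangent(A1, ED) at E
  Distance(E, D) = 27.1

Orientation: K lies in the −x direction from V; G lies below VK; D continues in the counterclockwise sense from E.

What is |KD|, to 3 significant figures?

33.0

V is at the origin; V and K share the same y with |VK| = 19.9 and K on the −x side, so K = (-19.9, 0.00). The tangent condition forces GK to be normal to VK, so G = K + (0, -7.4) = (-19.9, -7.40). On A1, K sits at bearing 90° from G; a 51° counterclockwise sweep puts E at bearing 141°, so E = G + 7.4·(cos 141°, sin 141°) = (-25.7, -2.74). Tangency of A1 to ED means the radius GE is perpendicular to ED, so ED runs along (−sin 141°, cos 141°); with |ED| = 27.1, D = (-42.7, -23.8). Then |KD| = |D − K| = 33.0.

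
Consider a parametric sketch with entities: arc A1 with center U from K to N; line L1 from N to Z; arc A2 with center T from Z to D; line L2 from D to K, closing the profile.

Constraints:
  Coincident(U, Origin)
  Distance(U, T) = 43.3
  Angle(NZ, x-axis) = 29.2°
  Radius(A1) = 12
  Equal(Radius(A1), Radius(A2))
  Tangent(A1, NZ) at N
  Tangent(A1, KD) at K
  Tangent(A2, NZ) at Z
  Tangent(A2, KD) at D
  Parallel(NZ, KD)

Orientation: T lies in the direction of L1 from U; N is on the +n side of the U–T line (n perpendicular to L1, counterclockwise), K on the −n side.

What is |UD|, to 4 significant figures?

44.93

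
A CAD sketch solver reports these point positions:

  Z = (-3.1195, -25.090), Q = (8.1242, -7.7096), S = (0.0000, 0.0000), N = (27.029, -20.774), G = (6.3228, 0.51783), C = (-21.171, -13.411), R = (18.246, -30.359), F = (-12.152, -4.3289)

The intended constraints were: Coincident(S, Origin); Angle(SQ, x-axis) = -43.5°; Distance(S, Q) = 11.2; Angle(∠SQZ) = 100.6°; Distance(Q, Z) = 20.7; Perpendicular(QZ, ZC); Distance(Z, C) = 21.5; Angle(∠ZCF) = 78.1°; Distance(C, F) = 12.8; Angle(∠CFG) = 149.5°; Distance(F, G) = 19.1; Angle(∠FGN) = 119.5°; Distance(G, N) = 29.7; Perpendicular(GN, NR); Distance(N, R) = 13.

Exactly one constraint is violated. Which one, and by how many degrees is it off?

Perpendicular(GN, NR) — off by 3.30°.

S = (0.00, 0.00) ✓; SQ at -43.50° ✓; |SQ| = 11.20 ✓; ∠SQZ = 100.6° ✓; |QZ| = 20.70 ✓; ∠(QZ, ZC) = 90.00° ✓; |ZC| = 21.50 ✓; ∠ZCF = 78.10° ✓; |CF| = 12.80 ✓; ∠CFG = 149.5° ✓; |FG| = 19.10 ✓; ∠FGN = 119.5° ✓; |GN| = 29.70 ✓; ∠(GN, NR) = 86.70° ✗; |NR| = 13.00 ✓.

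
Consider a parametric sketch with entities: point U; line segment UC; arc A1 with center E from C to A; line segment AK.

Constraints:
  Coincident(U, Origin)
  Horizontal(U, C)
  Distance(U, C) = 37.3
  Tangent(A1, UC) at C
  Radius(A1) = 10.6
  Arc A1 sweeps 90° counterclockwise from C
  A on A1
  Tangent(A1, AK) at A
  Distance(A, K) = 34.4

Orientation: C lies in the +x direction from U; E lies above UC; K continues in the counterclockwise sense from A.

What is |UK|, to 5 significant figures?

65.722

U is at the origin; UC is horizontal with |UC| = 37.3 and C on the +x side, so C = (37.300, 0.0000). Since A1 is tangent to UC there, EC ⟂ UC, so E = C + (0, 10.6) = (37.300, 10.600). On A1, C sits at bearing -90° from E; a 90° counterclockwise sweep puts A at bearing 0°, so A = E + 10.6·(cos 0°, sin 0°) = (47.900, 10.600). Tangency of A1 to AK means the radius EA is perpendicular to AK, so AK runs along (−sin 0°, cos 0°); with |AK| = 34.4, K = (47.900, 45.000). Then |UK| = |K − U| = 65.722.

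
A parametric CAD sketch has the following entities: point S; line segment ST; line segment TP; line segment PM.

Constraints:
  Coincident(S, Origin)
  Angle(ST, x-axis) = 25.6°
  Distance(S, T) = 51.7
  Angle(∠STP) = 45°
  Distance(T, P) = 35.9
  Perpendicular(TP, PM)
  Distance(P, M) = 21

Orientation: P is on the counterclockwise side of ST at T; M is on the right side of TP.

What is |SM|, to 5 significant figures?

57.561

∠STP = 45.0°, so TP runs at 25.6° + (180° − 45.0°) = 160.60° from the x-axis; with |TP| = 35.9, P = T + 35.9·(cos 160.60°, sin 160.60°) = (12.763, 34.263). TP ⟂ PM; with |PM| = 21.0 on the right of TP, M = P + 21.0·(0.33216, 0.94322) = (19.738, 54.071). Then |SM| = |M − S| = 57.561.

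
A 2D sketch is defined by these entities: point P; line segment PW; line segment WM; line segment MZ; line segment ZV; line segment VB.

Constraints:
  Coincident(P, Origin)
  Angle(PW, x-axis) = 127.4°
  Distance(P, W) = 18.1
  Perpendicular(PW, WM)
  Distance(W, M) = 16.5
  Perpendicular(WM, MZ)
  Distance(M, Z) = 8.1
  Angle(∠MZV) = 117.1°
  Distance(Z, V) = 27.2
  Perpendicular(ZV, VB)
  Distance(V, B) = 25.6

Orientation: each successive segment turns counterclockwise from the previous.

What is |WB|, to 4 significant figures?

19.51

P is at the origin; PW runs at 127.4° with length 18.1, so W = (-10.99, 14.38). The perpendicularity gives WM at right angles to PW, so WM runs at -142.6°; with |WM| = 16.5, M = (-24.10, 4.357). The perpendicularity gives MZ at right angles to WM, so MZ runs at -52.60°; with |MZ| = 8.1, Z = (-19.18, -2.078). ∠MZV = 117.1° gives ZV at 10.30° from the x-axis; with |ZV| = 27.2, V = (7.580, 2.786). ZV is perpendicular to VB, so VB runs at 100.3°; with |VB| = 25.6, B = (3.003, 27.97). Then |WB| = |B − W| = 19.51.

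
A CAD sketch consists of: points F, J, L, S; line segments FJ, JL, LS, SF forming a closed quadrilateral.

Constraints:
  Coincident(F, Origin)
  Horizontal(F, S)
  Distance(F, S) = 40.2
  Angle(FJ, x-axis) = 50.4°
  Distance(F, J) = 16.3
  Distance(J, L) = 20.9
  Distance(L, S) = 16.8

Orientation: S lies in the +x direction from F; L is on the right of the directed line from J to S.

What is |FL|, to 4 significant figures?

24.02

Checks: |JL| = 20.90 ✓; |LS| = 16.80 ✓.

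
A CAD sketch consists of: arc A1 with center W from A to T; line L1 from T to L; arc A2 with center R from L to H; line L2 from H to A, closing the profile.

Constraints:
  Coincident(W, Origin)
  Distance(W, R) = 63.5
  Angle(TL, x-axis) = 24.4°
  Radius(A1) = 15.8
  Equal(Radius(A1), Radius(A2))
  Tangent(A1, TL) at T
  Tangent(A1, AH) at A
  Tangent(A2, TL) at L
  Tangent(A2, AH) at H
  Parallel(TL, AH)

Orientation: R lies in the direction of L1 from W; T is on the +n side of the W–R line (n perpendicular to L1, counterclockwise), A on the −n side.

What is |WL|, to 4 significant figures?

65.44

The slot axis is L1's direction at 24.4°, so u = (cos 24.4°, sin 24.4°) = (0.9107, 0.4131) and n = (−sin 24.4°, cos 24.4°) = (-0.4131, 0.9107). W is at the origin and R lies 63.5 along u from W, so R = 63.5·u = (57.83, 26.23). Tangency of A1 to both parallel lines with radius 15.8 puts T and A at W ± 15.8·n: T = (-6.527, 14.39), A = (6.527, -14.39). Equal radii place L and H the same way about R: L = R + 15.8·n = (51.30, 40.62), H = R − 15.8·n = (64.36, 11.84). Then |WL| = |L − W| = 65.44.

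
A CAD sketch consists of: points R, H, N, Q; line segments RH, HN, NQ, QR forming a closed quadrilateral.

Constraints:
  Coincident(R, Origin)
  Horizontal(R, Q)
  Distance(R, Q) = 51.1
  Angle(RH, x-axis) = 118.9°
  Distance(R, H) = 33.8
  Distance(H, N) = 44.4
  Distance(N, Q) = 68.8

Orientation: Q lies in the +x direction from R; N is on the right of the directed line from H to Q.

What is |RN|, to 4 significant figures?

21.87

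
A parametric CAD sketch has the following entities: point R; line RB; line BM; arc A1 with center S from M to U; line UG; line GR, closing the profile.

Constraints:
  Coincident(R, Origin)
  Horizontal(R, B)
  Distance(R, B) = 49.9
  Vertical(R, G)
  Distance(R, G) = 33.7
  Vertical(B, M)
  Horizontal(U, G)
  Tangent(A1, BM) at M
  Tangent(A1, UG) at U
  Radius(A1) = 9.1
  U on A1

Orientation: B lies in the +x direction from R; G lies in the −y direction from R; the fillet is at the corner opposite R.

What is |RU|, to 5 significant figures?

52.918

The virtual corner opposite R is at (49.900, -33.700). Tangency of A1 to BM means the radius SM is perpendicular to BM and since A1 is tangent to UG there, SU ⟂ UG, with radius 9.1, so the center S sits 9.1 in from both sides at S = (40.800, -24.600). That places the tangent points at M = (49.900, -24.600) on BM and U = (40.800, -33.700) on UG. Then |RU| = |U − R| = 52.918.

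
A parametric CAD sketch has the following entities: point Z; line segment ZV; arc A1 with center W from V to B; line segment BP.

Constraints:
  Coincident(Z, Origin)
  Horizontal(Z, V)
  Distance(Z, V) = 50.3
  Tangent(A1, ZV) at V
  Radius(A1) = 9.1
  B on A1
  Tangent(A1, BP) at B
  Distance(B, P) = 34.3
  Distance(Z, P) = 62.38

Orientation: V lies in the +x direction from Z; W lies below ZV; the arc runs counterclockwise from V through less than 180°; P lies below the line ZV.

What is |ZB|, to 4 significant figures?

42.40

Checks: |WB| = 9.100 ✓; ∠(WB, BP) = 90.00° ✓; |BP| = 34.30 ✓; |ZP| = 62.38 ✓.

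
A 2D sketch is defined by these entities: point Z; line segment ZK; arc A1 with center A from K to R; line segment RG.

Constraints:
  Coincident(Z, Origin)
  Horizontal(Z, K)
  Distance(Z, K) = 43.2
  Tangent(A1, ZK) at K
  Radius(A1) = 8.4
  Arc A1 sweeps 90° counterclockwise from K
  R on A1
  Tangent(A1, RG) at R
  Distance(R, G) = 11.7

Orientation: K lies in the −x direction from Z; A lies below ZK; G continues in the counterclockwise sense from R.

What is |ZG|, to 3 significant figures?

55.4

Z is at the origin; Z and K share the same y with |ZK| = 43.2 and K on the −x side, so K = (-43.2, 0.00). A1 meets ZK tangentially, so AK is at right angles to ZK, so A = K + (0, -8.4) = (-43.2, -8.40). On A1, K sits at bearing 90° from A; a 90° counterclockwise sweep puts R at bearing 180°, so R = A + 8.4·(cos 180°, sin 180°) = (-51.6, -8.40). A1 meets RG tangentially, so AR is at right angles to RG, so RG runs along (−sin 180°, cos 180°); with |RG| = 11.7, G = (-51.6, -20.1). Then |ZG| = |G − Z| = 55.4.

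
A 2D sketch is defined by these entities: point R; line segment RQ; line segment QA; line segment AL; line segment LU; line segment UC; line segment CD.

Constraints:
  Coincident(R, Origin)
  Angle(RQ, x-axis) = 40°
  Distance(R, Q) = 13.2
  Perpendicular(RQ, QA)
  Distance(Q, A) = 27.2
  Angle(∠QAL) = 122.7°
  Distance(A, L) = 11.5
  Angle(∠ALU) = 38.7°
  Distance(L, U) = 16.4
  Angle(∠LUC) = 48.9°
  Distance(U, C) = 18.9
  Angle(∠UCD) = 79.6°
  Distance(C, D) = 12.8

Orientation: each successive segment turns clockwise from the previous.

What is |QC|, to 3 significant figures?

34.6

R is at the origin; RQ runs at 40.0° with length 13.2, so Q = (10.1, 8.48). The perpendicularity gives QA at right angles to RQ, so QA runs at -50.0°; with |QA| = 27.2, A = (27.6, -12.4). ∠QAL = 122.7° gives AL at -107° from the x-axis; with |AL| = 11.5, L = (24.2, -23.3). ∠ALU = 38.7° gives LU at 111° from the x-axis; with |LU| = 16.4, U = (18.2, -8.06). ∠LUC = 48.9° gives UC at -19.7° from the x-axis; with |UC| = 18.9, C = (36.0, -14.4). Then |QC| = |C − Q| = 34.6.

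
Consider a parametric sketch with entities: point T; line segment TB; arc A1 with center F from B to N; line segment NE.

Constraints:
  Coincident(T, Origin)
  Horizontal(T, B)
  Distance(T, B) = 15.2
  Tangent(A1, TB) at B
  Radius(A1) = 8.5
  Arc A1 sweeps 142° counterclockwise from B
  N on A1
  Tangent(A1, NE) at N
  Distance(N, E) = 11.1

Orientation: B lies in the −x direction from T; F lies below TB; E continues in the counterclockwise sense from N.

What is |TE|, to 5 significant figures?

24.939

T is at the origin; TB is horizontal with |TB| = 15.2 and B on the −x side, so B = (-15.200, 0.0000). Since A1 is tangent to TB there, FB ⟂ TB, so F = B + (0, -8.5) = (-15.200, -8.5000). On A1, B sits at bearing 90° from F; a 142° counterclockwise sweep puts N at bearing 232°, so N = F + 8.5·(cos 232°, sin 232°) = (-20.433, -15.198). A1 meets NE tangentially, so FN is at right angles to NE, so NE runs along (−sin 232°, cos 232°); with |NE| = 11.1, E = (-11.686, -22.032). Then |TE| = |E − T| = 24.939.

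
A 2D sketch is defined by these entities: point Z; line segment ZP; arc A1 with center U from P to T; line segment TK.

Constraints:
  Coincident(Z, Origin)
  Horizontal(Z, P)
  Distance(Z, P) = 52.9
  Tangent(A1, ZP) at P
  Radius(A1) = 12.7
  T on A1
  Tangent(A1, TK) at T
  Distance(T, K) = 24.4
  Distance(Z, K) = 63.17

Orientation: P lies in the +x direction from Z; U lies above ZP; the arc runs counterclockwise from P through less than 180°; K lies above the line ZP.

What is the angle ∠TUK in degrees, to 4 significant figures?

62.50°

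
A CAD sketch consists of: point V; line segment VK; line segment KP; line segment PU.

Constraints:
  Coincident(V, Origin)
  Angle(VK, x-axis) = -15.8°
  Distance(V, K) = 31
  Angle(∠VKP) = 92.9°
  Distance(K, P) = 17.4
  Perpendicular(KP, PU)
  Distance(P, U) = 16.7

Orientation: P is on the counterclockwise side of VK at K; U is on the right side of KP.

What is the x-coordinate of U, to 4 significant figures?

51.23

V is at the origin; VK runs at -15.8° with length 31.0, so K = 31.0·(cos -15.8°, sin -15.8°) = (29.83, -8.441). ∠VKP = 92.9°, so KP runs at -15.8° + (180° − 92.9°) = 71.30° from the x-axis; with |KP| = 17.4, P = K + 17.4·(cos 71.30°, sin 71.30°) = (35.41, 8.041). KP ⟂ PU; with |PU| = 16.7 on the right of KP, U = P + 16.7·(0.9472, -0.3206) = (51.23, 2.687). So U.x = 51.23.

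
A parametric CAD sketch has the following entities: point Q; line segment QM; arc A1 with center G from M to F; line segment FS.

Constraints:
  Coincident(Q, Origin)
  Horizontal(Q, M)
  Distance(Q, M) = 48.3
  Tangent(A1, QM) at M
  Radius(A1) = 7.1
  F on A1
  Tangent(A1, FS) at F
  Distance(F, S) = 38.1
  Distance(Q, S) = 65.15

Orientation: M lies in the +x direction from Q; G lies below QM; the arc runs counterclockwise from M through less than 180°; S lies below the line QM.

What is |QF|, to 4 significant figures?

42.04

Checks: |GF| = 7.100 ✓; ∠(GF, FS) = 90.00° ✓; |FS| = 38.10 ✓; |QS| = 65.15 ✓.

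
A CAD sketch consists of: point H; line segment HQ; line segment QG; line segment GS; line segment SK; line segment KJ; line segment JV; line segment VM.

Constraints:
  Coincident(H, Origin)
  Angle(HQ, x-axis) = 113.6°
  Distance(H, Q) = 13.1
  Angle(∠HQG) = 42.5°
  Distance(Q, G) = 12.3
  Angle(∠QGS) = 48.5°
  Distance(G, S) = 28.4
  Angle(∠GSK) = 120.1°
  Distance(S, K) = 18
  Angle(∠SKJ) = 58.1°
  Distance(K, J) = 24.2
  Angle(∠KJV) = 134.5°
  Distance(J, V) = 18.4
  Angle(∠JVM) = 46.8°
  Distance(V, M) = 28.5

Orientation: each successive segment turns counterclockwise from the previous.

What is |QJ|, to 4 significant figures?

7.567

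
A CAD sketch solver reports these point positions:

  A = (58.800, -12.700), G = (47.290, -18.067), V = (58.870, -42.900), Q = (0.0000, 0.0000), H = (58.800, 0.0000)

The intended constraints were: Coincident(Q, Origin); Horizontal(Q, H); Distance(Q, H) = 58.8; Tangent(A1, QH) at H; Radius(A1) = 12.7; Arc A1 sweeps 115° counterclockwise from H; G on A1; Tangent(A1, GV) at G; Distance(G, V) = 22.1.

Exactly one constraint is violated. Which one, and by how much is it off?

Distance(G, V) = 22.1 — off by 5.30.

Q = (0.00, 0.00) ✓; Q.y = 0.00, H.y = 0.00 ✓; |QH| = 58.80 ✓; ∠(AH, HQ) = 90.00° ✓; |AH| = 12.70 ✓; bearing(A→G) − bearing(A→H) = 115.0° ✓; |AG| = 12.70 ✓; ∠(AG, GV) = 90.00° ✓; |GV| = 27.40 ✗.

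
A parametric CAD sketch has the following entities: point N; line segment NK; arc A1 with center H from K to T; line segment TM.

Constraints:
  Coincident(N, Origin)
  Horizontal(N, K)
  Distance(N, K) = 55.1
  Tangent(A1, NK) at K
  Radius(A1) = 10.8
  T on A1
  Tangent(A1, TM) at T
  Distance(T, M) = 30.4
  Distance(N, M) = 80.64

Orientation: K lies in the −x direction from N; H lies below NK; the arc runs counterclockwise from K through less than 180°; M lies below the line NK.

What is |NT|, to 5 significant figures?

66.398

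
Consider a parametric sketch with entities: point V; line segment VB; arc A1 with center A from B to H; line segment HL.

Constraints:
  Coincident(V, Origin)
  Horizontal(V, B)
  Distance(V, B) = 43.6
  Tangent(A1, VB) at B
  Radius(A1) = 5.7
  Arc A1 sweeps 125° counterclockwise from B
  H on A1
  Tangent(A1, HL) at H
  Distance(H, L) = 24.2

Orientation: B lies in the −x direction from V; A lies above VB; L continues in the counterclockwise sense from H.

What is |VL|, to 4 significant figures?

60.15

V is at the origin; V and B share the same y with |VB| = 43.6 and B on the −x side, so B = (-43.60, 0.000). Tangency of A1 to VB means the radius AB is perpendicular to VB, so A = B + (0, 5.7) = (-43.60, 5.700). On A1, B sits at bearing -90° from A; a 125° counterclockwise sweep puts H at bearing 35°, so H = A + 5.7·(cos 35°, sin 35°) = (-38.93, 8.969). Since A1 is tangent to HL there, AH ⟂ HL, so HL runs along (−sin 35°, cos 35°); with |HL| = 24.2, L = (-52.81, 28.79). Then |VL| = |L − V| = 60.15.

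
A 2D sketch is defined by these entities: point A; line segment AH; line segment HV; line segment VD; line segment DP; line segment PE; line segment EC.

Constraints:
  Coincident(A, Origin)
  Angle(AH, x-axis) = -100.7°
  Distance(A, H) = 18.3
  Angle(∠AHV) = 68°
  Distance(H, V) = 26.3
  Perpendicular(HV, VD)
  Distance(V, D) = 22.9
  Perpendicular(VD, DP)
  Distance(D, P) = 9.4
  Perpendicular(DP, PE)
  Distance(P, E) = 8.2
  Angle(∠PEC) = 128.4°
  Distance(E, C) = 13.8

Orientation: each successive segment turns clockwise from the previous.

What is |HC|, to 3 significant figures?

28.4

The perpendicularity gives PE at right angles to DP, so PE runs at -123°; with |PE| = 8.2, E = (-9.68, 3.52). ∠PEC = 128.4° gives EC at -174° from the x-axis; with |EC| = 13.8, C = (-23.4, 2.15). Then |HC| = |C − H| = 28.4.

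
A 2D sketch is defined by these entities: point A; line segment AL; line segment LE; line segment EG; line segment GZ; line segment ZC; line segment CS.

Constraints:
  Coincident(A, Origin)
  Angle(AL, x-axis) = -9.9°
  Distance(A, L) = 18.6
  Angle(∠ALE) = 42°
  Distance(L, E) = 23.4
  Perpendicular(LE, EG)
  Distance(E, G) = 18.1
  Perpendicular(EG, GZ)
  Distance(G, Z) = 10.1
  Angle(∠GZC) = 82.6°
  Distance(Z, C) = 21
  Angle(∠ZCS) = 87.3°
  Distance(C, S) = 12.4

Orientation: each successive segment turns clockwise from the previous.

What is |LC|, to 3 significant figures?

16.2

A is at the origin; AL runs at -9.9° with length 18.6, so L = (18.3, -3.20). ∠ALE = 42.0° gives LE at -148° from the x-axis; with |LE| = 23.4, E = (-1.50, -15.6). The perpendicularity gives EG at right angles to LE, so EG runs at 122°; with |EG| = 18.1, G = (-11.1, -0.300). The perpendicularity gives GZ at right angles to EG, so GZ runs at 32.1°; with |GZ| = 10.1, Z = (-2.56, 5.07). ∠GZC = 82.6° gives ZC at -65.3° from the x-axis; with |ZC| = 21.0, C = (6.21, -14.0). Then |LC| = |C − L| = 16.2.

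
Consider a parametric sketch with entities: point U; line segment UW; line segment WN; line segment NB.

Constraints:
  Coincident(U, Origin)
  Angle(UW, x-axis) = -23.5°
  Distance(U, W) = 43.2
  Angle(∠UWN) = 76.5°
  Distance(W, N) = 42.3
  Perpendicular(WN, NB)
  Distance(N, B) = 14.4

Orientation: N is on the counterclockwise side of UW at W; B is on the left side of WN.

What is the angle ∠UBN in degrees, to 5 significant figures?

130.59°

U is at the origin; UW runs at -23.5° with length 43.2, so W = 43.2·(cos -23.5°, sin -23.5°) = (39.617, -17.226). ∠UWN = 76.5°, so WN runs at -23.5° + (180° − 76.5°) = 80.000° from the x-axis; with |WN| = 42.3, N = W + 42.3·(cos 80.000°, sin 80.000°) = (46.962, 24.431). WN is perpendicular to NB; with |NB| = 14.4 on the left of WN, B = N + 14.4·(-0.98481, 0.17365) = (32.781, 26.932). Then cos ∠UBN = BU·BN / (|BU||BN|), giving 130.59°.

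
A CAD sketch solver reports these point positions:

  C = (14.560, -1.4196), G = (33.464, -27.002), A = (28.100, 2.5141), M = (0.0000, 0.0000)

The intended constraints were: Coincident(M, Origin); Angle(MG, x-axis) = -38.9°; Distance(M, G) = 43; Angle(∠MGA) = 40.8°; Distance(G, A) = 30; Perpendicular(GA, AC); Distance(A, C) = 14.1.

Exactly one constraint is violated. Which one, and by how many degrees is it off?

Perpendicular(GA, AC) — off by 5.90°.

M = (0.00, 0.00) ✓; MG at -38.90° ✓; |MG| = 43.00 ✓; ∠MGA = 40.80° ✓; |GA| = 30.00 ✓; ∠(GA, AC) = 95.90° ✗; |AC| = 14.10 ✓.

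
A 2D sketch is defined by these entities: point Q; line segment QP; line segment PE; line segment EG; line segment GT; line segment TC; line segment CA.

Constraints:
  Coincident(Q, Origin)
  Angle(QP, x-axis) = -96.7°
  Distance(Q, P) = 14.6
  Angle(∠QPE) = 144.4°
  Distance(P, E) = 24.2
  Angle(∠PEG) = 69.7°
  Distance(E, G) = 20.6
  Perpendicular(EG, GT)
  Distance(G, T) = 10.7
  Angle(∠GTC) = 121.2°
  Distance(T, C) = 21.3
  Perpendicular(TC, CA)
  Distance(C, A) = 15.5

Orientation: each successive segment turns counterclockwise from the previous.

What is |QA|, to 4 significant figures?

34.42

Q is at the origin; QP runs at -96.7° with length 14.6, so P = (-1.703, -14.50). ∠QPE = 144.4° gives PE at -61.10° from the x-axis; with |PE| = 24.2, E = (9.992, -35.69). ∠PEG = 69.7° gives EG at 49.20° from the x-axis; with |EG| = 20.6, G = (23.45, -20.09). The perpendicularity gives GT at right angles to EG, so GT runs at 139.2°; with |GT| = 10.7, T = (15.35, -13.10). ∠GTC = 121.2° gives TC at -162.0° from the x-axis; with |TC| = 21.3, C = (-4.905, -19.68). The perpendicularity gives CA at right angles to TC, so CA runs at -72.00°; with |CA| = 15.5, A = (-0.1151, -34.42). Then |QA| = |A − Q| = 34.42.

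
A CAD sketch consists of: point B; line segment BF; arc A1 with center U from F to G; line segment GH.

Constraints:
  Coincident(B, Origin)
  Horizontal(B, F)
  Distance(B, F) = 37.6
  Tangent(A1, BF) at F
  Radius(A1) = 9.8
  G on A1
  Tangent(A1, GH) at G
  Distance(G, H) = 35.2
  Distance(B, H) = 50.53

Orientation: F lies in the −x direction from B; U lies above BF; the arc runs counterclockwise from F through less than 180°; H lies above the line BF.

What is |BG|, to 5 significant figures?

29.242

Checks: B.y = 0.00, F.y = 0.00 ✓; |UG| = 9.800 ✓; ∠(UG, GH) = 90.00° ✓; |GH| = 35.20 ✓; |BH| = 50.53 ✓.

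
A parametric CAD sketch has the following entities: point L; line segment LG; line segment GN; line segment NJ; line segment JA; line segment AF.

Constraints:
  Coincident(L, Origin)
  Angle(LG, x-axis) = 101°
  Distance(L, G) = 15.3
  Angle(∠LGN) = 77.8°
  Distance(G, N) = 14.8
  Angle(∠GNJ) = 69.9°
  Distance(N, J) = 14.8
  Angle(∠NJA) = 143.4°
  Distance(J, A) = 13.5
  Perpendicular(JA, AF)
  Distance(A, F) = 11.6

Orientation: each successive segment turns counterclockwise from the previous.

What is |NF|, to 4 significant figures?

25.53

L is at the origin; LG runs at 101.0° with length 15.3, so G = (-2.919, 15.02). ∠LGN = 77.8° gives GN at -156.8° from the x-axis; with |GN| = 14.8, N = (-16.52, 9.189). ∠GNJ = 69.9° gives NJ at -46.70° from the x-axis; with |NJ| = 14.8, J = (-6.372, -1.582). ∠NJA = 143.4° gives JA at -10.10° from the x-axis; with |JA| = 13.5, A = (6.918, -3.950). JA is perpendicular to AF, so AF runs at 79.90°; with |AF| = 11.6, F = (8.953, 7.470). Then |NF| = |F − N| = 25.53.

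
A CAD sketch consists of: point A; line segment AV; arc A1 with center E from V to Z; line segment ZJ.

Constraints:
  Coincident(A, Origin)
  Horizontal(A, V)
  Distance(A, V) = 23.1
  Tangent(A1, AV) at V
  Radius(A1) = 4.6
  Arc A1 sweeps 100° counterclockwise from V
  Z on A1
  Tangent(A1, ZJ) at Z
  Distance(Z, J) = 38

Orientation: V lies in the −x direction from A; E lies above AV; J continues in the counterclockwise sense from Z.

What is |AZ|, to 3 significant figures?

19.3

Tangency of A1 to AV means the radius EV is perpendicular to AV, so E = V + (0, 4.6) = (-23.1, 4.60). On A1, V sits at bearing -90° from E; a 100° counterclockwise sweep puts Z at bearing 10°, so Z = E + 4.6·(cos 10°, sin 10°) = (-18.6, 5.40). Then |AZ| = |Z − A| = 19.3.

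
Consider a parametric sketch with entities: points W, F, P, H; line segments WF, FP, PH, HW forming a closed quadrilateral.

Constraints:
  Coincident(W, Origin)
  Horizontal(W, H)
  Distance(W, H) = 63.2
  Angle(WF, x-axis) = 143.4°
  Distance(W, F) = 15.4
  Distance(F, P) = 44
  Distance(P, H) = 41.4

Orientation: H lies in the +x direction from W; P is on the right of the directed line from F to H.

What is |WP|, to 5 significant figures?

28.646

W is at the origin; W and H share the same y with |WH| = 63.2 and H in +x, so H = (63.2, 0). WF runs at 143.4° with |WF| = 15.4, so F = (-12.363, 9.1819). P is determined by |FP| = 44.0 and |PH| = 41.4 together: it lies at the intersection of circle(F, 44.0) and circle(H, 41.4). With |FH| = 76.119, the foot of the radical line on FH is 39.518 from F and the perpendicular offset is √(44.0² − 39.518²) = 19.347. Taking the right-of-FH solution: P = (24.532, -14.791).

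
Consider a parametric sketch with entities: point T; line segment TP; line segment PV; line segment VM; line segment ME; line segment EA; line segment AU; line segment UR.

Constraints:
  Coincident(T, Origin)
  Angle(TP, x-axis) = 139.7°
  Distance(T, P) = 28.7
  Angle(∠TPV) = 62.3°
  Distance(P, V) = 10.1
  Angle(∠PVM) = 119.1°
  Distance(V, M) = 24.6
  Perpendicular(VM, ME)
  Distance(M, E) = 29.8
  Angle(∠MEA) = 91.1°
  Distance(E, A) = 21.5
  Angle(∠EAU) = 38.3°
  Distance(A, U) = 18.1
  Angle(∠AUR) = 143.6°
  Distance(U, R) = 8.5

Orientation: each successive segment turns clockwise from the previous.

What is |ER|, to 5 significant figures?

11.562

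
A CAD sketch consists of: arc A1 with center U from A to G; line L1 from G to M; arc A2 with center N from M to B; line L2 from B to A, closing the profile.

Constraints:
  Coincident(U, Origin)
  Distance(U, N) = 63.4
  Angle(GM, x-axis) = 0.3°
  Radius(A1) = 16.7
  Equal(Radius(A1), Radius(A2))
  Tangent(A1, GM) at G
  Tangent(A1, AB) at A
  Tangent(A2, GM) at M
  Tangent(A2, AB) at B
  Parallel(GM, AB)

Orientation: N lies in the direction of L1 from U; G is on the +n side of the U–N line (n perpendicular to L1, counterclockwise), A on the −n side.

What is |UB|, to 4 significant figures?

65.56

Tangency of A1 to both parallel lines with radius 16.7 puts G and A at U ± 16.7·n: G = (-0.08744, 16.70), A = (0.08744, -16.70). Equal radii place M and B the same way about N: M = N + 16.7·n = (63.31, 17.03), B = N − 16.7·n = (63.49, -16.37). Then |UB| = |B − U| = 65.56.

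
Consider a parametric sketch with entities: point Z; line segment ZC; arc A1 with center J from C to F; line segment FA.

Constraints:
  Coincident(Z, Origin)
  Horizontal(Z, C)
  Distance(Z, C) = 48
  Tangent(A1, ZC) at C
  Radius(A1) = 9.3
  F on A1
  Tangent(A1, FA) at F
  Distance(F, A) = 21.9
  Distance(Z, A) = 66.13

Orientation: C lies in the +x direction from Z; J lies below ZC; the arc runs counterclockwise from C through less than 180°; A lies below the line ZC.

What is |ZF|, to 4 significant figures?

45.05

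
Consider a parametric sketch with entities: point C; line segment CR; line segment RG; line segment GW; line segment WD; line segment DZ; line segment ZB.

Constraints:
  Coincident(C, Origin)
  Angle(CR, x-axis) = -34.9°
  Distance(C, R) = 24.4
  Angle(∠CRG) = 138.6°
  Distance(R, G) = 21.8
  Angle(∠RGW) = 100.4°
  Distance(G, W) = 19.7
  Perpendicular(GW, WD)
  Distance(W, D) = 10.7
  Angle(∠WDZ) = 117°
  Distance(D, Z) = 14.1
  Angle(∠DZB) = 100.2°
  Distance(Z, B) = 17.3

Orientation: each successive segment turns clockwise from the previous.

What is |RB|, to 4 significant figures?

18.13

∠WDZ = 117.0° gives DZ at 51.10° from the x-axis; with |DZ| = 14.1, Z = (11.68, -22.44). ∠DZB = 100.2° gives ZB at -28.70° from the x-axis; with |ZB| = 17.3, B = (26.85, -30.75). Then |RB| = |B − R| = 18.13.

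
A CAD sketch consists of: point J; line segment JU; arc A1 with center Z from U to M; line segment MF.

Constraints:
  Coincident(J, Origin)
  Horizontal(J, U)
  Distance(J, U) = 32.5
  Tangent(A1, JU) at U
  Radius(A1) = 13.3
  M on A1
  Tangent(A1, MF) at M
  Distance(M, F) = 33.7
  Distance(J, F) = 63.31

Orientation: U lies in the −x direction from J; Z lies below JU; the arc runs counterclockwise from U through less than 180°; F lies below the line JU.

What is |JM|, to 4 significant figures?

48.15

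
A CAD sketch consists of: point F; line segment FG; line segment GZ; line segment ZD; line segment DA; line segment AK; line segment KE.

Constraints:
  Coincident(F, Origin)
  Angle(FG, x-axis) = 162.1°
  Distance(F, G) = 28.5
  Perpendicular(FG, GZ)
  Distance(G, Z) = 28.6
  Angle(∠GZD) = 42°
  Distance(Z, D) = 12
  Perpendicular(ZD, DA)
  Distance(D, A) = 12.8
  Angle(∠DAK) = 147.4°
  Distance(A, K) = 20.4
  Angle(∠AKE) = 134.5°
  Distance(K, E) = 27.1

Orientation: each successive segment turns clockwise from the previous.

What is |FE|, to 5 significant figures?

75.822

∠DAK = 147.4° gives AK at 171.50° from the x-axis; with |AK| = 20.4, K = (-45.290, 22.810). ∠AKE = 134.5° gives KE at 126.00° from the x-axis; with |KE| = 27.1, E = (-61.219, 44.734). Then |FE| = |E − F| = 75.822.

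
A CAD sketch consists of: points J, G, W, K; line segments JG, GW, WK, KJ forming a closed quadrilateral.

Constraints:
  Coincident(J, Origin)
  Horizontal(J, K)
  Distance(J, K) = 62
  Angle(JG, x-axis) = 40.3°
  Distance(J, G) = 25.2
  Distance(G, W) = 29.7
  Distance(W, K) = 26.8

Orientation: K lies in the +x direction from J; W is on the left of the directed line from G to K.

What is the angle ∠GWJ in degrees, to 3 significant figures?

12.5°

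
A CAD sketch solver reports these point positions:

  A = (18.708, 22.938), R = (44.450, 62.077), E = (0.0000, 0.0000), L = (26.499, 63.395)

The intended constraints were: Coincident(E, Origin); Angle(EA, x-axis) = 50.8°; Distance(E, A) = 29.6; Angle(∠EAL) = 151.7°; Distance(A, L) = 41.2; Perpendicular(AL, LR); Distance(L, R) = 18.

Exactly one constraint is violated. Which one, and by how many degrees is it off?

Perpendicular(AL, LR) — off by 6.70°.

E = (0.00, 0.00) ✓; EA at 50.80° ✓; |EA| = 29.60 ✓; ∠EAL = 151.7° ✓; |AL| = 41.20 ✓; ∠(AL, LR) = 83.30° ✗; |LR| = 18.00 ✓.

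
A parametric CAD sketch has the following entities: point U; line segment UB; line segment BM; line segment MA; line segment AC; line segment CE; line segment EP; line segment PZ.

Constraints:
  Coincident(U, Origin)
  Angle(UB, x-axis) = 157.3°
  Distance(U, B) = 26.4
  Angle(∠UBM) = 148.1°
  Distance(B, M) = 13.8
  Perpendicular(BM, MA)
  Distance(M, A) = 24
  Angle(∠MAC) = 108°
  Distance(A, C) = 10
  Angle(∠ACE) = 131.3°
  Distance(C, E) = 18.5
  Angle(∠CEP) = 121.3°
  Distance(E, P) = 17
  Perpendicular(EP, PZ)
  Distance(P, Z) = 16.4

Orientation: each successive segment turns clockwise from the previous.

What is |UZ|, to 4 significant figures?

30.19

∠CEP = 121.3° gives EP at -144.0° from the x-axis; with |EP| = 17.0, P = (-17.00, 0.9470). EP ⟂ PZ, so PZ runs at 126.0°; with |PZ| = 16.4, Z = (-26.63, 14.21). Then |UZ| = |Z − U| = 30.19.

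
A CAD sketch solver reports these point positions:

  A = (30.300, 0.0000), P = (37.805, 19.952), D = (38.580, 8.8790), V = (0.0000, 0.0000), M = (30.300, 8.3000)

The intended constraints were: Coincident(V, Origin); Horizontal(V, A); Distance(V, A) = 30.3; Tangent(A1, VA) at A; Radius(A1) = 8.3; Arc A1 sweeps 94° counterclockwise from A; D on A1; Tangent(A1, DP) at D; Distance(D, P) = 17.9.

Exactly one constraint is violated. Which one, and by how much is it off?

Distance(D, P) = 17.9 — off by 6.80.

V = (0.00, 0.00) ✓; V.y = 0.00, A.y = 0.00 ✓; |VA| = 30.30 ✓; ∠(MA, AV) = 90.00° ✓; |MA| = 8.300 ✓; bearing(M→D) − bearing(M→A) = 94.00° ✓; |MD| = 8.300 ✓; ∠(MD, DP) = 90.00° ✓; |DP| = 11.10 ✗.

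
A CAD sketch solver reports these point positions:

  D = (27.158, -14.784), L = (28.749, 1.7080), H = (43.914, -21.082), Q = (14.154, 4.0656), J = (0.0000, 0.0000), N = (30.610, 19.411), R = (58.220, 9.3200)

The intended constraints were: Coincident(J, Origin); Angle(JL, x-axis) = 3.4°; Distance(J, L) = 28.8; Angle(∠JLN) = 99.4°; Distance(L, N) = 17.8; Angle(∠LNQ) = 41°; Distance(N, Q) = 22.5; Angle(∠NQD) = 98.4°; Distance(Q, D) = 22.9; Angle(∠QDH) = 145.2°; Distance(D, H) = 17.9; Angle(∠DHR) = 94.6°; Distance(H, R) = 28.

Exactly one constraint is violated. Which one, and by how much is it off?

Distance(H, R) = 28 — off by 5.60.

J = (0.00, 0.00) ✓; JL at 3.400° ✓; |JL| = 28.80 ✓; ∠JLN = 99.40° ✓; |LN| = 17.80 ✓; ∠LNQ = 41.00° ✓; |NQ| = 22.50 ✓; ∠NQD = 98.40° ✓; |QD| = 22.90 ✓; ∠QDH = 145.2° ✓; |DH| = 17.90 ✓; ∠DHR = 94.60° ✓; |HR| = 33.60 ✗.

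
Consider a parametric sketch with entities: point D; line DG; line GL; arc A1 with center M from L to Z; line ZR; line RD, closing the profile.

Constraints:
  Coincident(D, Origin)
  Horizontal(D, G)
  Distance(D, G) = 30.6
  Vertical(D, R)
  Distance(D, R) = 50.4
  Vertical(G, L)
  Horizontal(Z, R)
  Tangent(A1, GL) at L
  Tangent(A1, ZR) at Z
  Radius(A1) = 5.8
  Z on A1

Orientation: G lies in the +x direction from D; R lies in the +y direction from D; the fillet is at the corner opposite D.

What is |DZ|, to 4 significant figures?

56.17

D is at the origin; D and G share the same y with |DG| = 30.6 and G on the +x side, so G = (30.60, 0.000). DR is vertical with |DR| = 50.4 and R on the +y side, so R = (0.000, 50.40). The virtual corner opposite D is at (30.60, 50.40). Since A1 is tangent to GL there, ML ⟂ GL and the tangent condition forces MZ to be normal to ZR, with radius 5.8, so the center M sits 5.8 in from both sides at M = (24.80, 44.60). That places the tangent points at L = (30.60, 44.60) on GL and Z = (24.80, 50.40) on ZR. Then |DZ| = |Z − D| = 56.17.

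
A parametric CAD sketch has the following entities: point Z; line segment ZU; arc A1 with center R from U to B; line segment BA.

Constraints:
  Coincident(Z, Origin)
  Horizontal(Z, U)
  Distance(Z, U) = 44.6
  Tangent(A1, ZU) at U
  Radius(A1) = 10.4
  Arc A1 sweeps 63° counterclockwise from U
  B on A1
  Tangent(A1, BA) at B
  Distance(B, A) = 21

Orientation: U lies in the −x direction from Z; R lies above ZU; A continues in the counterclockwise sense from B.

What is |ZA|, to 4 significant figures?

35.50

Z is at the origin; Z and U share the same y with |ZU| = 44.6 and U on the −x side, so U = (-44.60, 0.000). A1 meets ZU tangentially, so RU is at right angles to ZU, so R = U + (0, 10.4) = (-44.60, 10.40). On A1, U sits at bearing -90° from R; a 63° counterclockwise sweep puts B at bearing -27°, so B = R + 10.4·(cos -27°, sin -27°) = (-35.33, 5.678). Tangency of A1 to BA means the radius RB is perpendicular to BA, so BA runs along (−sin -27°, cos -27°); with |BA| = 21.0, A = (-25.80, 24.39). Then |ZA| = |A − Z| = 35.50.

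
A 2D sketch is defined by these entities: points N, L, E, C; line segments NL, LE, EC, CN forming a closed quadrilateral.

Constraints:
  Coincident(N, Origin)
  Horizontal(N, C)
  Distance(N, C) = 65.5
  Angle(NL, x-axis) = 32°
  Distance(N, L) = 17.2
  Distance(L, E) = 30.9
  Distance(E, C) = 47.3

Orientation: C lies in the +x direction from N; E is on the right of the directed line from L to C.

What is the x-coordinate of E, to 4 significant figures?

22.94

N is at the origin; N and C share the same y with |NC| = 65.5 and C in +x, so C = (65.5, 0). NL runs at 32.0° with |NL| = 17.2, so L = (14.59, 9.115). E is determined by |LE| = 30.9 and |EC| = 47.3 together: it lies at the intersection of circle(L, 30.9) and circle(C, 47.3). With |LC| = 51.72, the foot of the radical line on LC is 13.46 from L and the perpendicular offset is √(30.9² − 13.46²) = 27.81. Taking the right-of-LC solution: E = (22.94, -20.64).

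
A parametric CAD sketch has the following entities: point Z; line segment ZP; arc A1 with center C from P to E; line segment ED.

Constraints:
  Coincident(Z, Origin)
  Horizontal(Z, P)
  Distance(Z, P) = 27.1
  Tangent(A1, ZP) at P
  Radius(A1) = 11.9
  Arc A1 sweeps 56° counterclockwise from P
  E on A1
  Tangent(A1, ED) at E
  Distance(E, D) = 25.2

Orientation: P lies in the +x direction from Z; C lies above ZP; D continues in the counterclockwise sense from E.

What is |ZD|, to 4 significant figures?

57.36

Z is at the origin; Z and P share the same y with |ZP| = 27.1 and P on the +x side, so P = (27.10, 0.000). Since A1 is tangent to ZP there, CP ⟂ ZP, so C = P + (0, 11.9) = (27.10, 11.90). On A1, P sits at bearing -90° from C; a 56° counterclockwise sweep puts E at bearing -34°, so E = C + 11.9·(cos -34°, sin -34°) = (36.97, 5.246). A1 meets ED tangentially, so CE is at right angles to ED, so ED runs along (−sin -34°, cos -34°); with |ED| = 25.2, D = (51.06, 26.14). Then |ZD| = |D − Z| = 57.36.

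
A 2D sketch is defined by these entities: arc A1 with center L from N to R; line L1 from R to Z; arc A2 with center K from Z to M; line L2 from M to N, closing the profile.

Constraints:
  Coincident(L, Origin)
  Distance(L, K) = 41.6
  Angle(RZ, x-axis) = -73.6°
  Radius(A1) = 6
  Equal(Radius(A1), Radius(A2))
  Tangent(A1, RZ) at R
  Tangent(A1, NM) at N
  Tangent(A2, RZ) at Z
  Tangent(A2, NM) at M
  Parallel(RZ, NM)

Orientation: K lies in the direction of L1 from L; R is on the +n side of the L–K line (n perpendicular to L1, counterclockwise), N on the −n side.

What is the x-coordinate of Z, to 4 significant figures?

17.50

The slot axis is L1's direction at -73.6°, so u = (cos -73.6°, sin -73.6°) = (0.2823, -0.9593) and n = (−sin -73.6°, cos -73.6°) = (0.9593, 0.2823). L is at the origin and K lies 41.6 along u from L, so K = 41.6·u = (11.75, -39.91). Tangency of A1 to both parallel lines with radius 6.0 puts R and N at L ± 6.0·n: R = (5.756, 1.694), N = (-5.756, -1.694). Equal radii place Z and M the same way about K: Z = K + 6.0·n = (17.50, -38.21), M = K − 6.0·n = (5.990, -41.60). So Z.x = 17.50.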